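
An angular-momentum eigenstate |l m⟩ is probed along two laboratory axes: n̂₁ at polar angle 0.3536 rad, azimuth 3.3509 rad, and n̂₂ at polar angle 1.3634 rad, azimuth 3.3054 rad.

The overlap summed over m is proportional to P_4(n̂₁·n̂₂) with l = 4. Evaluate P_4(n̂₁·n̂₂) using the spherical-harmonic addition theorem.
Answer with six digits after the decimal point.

-0.335456

Expand P_4 via completeness: Σ_{m} conj(Y_{4,m}) at Ω₁ times Y_{4,m} at Ω₂ —
  term(m=-4) = (0.002539, 0.000467)   from Y*(Ω₁)=(0.004260, 0.004726), Y(Ω₂)=(0.321763, -0.247272)
  term(m=-3) = (0.011666, 0.001602)   from Y*(Ω₁)=(-0.039456, -0.028642), Y(Ω₂)=(-0.212938, 0.113968)
  term(m=-2) = (-0.046437, -0.004237)   from Y*(Ω₁)=(0.189130, 0.084146), Y(Ω₂)=(-0.213281, 0.072486)
  term(m=-1) = (-0.125040, -0.005693)   from Y*(Ω₁)=(-0.475140, -0.100928), Y(Ω₂)=(0.254239, -0.042023)
  term(m=+0) = (0.074292, 0.000000)   from Y*(Ω₁)=(0.392137, -0.000000), Y(Ω₂)=(0.189453, 0.000000)
  term(m=+1) = (-0.125040, 0.005693)   from Y*(Ω₁)=(0.475140, -0.100928), Y(Ω₂)=(-0.254239, -0.042023)
  term(m=+2) = (-0.046437, 0.004237)   from Y*(Ω₁)=(0.189130, -0.084146), Y(Ω₂)=(-0.213281, -0.072486)
  term(m=+3) = (0.011666, -0.001602)   from Y*(Ω₁)=(0.039456, -0.028642), Y(Ω₂)=(0.212938, 0.113968)
  term(m=+4) = (0.002539, -0.000467)   from Y*(Ω₁)=(0.004260, -0.004726), Y(Ω₂)=(0.321763, 0.247272)
Σ over m = (-0.240253, -0.000000); ×(4π/9) → (-0.335456, -0.000000). Real part: -0.335456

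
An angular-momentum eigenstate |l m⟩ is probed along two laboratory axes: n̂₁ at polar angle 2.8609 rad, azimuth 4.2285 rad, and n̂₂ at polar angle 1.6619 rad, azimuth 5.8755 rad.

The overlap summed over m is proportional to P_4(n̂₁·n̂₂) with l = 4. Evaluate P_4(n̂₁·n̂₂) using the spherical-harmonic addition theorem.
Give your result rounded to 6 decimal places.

Expand P_4 via completeness: Σ_{m} conj(Y_{4,m}) at Ω₁ times Y_{4,m} at Ω₂ —
  m=-4: Y*=-0.00093 - 0.00243j  Y=-0.02607 + 0.43446j  product 0.00108 - 0.00034j
  m=-3: Y*=-0.02539 - 0.00304j  Y=-0.03832 - 0.10573j  product 0.00065 + 0.00280j
  m=-2: Y*=-0.07953 + 0.11550j  Y=-0.21427 - 0.22752j  product 0.04332 - 0.00665j
  m=-1: Y*=0.20287 + 0.38600j  Y=0.11577 + 0.05000j  product 0.00419 + 0.05483j
  m=+0: Y*=0.54337 + 0.00000j  Y=0.29134 + 0.00000j  product 0.15831 + 0.00000j
  m=+1: Y*=-0.20287 + 0.38600j  Y=-0.11577 + 0.05000j  product 0.00419 - 0.05483j
  m=+2: Y*=-0.07953 - 0.11550j  Y=-0.21427 + 0.22752j  product 0.04332 + 0.00665j
  m=+3: Y*=0.02539 - 0.00304j  Y=0.03832 - 0.10573j  product 0.00065 - 0.00280j
  m=+4: Y*=-0.00093 + 0.00243j  Y=-0.02607 - 0.43446j  product 0.00108 + 0.00034j
Total Σ_m = 0.25679 + 0.00000j. Multiply by 1.396263: 0.35854 + 0.00000j. P_4(cos γ) = 0.358544

0.358544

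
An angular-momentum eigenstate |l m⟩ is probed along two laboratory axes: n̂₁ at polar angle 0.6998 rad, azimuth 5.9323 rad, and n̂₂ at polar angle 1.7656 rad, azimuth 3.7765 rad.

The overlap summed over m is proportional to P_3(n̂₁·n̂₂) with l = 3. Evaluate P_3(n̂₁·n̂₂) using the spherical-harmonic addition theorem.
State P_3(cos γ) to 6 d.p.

Addition theorem: P_3(cos γ) = (4π/7) Σ_m Y*_{lm}(Ω₁) Y_{lm}(Ω₂), m = −3…3:
  m=-3: +0.055207-0.096839i × +0.129133+0.372231i = +0.043175+0.008045i  (running Σ = +0.043175+0.008045i)
  m=-2: +0.247669-0.209359i × -0.056451+0.181857i = +0.024092+0.056859i  (running Σ = +0.067268+0.064904i)
  m=-1: +0.376449-0.137792i × +0.207452-0.152821i = +0.057037-0.086115i  (running Σ = +0.124305-0.021211i)
  m=0: -0.021152-0.000000i × +0.203178+0.000000i = -0.004298-0.000000i  (running Σ = +0.120008-0.021211i)
  m=1: -0.376449-0.137792i × -0.207452-0.152821i = +0.057037+0.086115i  (running Σ = +0.177045+0.064904i)
  m=2: +0.247669+0.209359i × -0.056451-0.181857i = +0.024092-0.056859i  (running Σ = +0.201137+0.008045i)
  m=3: -0.055207-0.096839i × -0.129133+0.372231i = +0.043175-0.008045i  (running Σ = +0.244313-0.000000i)
Total Σ_m = +0.244313-0.000000i. Multiply by 1.795196: +0.438589-0.000000i. P_3(cos γ) = 0.438589

0.438589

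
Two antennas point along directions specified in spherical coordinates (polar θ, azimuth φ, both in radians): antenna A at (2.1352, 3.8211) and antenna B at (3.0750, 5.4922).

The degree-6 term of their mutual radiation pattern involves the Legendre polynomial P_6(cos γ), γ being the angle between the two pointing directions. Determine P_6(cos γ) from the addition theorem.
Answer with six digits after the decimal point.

Expand P_6 via completeness: Σ_{m} conj(Y_{6,m}) at Ω₁ times Y_{6,m} at Ω₂ —
  term(m=-6) = (-0.000000, 0.000000)   from Y*(Ω₁)=(-0.104296, -0.141450), Y(Ω₂)=(0.000000, -0.000000)
  term(m=-5) = (-0.000000, -0.000001)   from Y*(Ω₁)=(-0.372872, -0.097574), Y(Ω₂)=(0.000001, 0.000002)
  term(m=-4) = (0.000025, -0.000011)   from Y*(Ω₁)=(-0.355942, 0.160478), Y(Ω₂)=(-0.000070, -0.000002)
  term(m=-3) = (0.000014, 0.000045)   from Y*(Ω₁)=(-0.013970, 0.027658), Y(Ω₂)=(0.001095, -0.001059)
  term(m=-2) = (0.007515, -0.001528)   from Y*(Ω₁)=(-0.070798, -0.329284), Y(Ω₂)=(-0.000254, 0.022768)
  term(m=-1) = (0.003528, 0.035054)   from Y*(Ω₁)=(-0.127773, -0.103221), Y(Ω₂)=(-0.150814, -0.152509)
  term(m=+0) = (0.287787, 0.000000)   from Y*(Ω₁)=(0.296599, -0.000000), Y(Ω₂)=(0.970287, 0.000000)
  term(m=+1) = (0.003528, -0.035054)   from Y*(Ω₁)=(0.127773, -0.103221), Y(Ω₂)=(0.150814, -0.152509)
  term(m=+2) = (0.007515, 0.001528)   from Y*(Ω₁)=(-0.070798, 0.329284), Y(Ω₂)=(-0.000254, -0.022768)
  term(m=+3) = (0.000014, -0.000045)   from Y*(Ω₁)=(0.013970, 0.027658), Y(Ω₂)=(-0.001095, -0.001059)
  term(m=+4) = (0.000025, 0.000011)   from Y*(Ω₁)=(-0.355942, -0.160478), Y(Ω₂)=(-0.000070, 0.000002)
  term(m=+5) = (-0.000000, 0.000001)   from Y*(Ω₁)=(0.372872, -0.097574), Y(Ω₂)=(-0.000001, 0.000002)
  term(m=+6) = (-0.000000, -0.000000)   from Y*(Ω₁)=(-0.104296, 0.141450), Y(Ω₂)=(0.000000, 0.000000)
Σ over m = (0.309950, -0.000000); ×(4π/13) → (0.299611, -0.000000). Real part: 0.299611

0.299611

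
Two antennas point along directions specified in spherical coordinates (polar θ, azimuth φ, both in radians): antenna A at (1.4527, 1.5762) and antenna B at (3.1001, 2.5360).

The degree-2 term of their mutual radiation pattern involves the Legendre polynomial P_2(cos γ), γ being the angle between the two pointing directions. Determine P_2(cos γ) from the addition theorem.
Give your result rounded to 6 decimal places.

Expand P_2 via completeness: Σ_{m} conj(Y_{2,m}) at Ω₁ times Y_{2,m} at Ω₂ —
  term(m=-2) = -0.00009 - 0.00024j   from Y*(Ω₁)=-0.38089 - 0.00412j, Y(Ω₂)=0.00023 + 0.00062j
  term(m=-1) = -0.00166 + 0.00237j   from Y*(Ω₁)=-0.00049 + 0.09039j, Y(Ω₂)=0.02632 + 0.01823j
  term(m=+0) = -0.19017 + 0.00000j   from Y*(Ω₁)=-0.30226 + 0.00000j, Y(Ω₂)=0.62916 + 0.00000j
  term(m=+1) = -0.00166 - 0.00237j   from Y*(Ω₁)=0.00049 + 0.09039j, Y(Ω₂)=-0.02632 + 0.01823j
  term(m=+2) = -0.00009 + 0.00024j   from Y*(Ω₁)=-0.38089 + 0.00412j, Y(Ω₂)=0.00023 - 0.00062j
Accumulated sum -0.19366 + 0.00000j; after 4π/(2l+1) scaling, -0.48672 + 0.00000j ⇒ P_2 = -0.486721

-0.486721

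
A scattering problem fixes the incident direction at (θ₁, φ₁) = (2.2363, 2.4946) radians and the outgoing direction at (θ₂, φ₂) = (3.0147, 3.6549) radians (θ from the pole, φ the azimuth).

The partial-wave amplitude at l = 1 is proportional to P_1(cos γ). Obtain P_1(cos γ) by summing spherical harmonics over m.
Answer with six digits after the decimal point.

0.652217

Addition theorem: P_1(cos γ) = (4π/3) Σ_m Y*_{lm}(Ω₁) Y_{lm}(Ω₂), m = −1…1:
  term(m=-1) = 0.00474 - 0.01090j   from Y*(Ω₁)=-0.21684 + 0.16382j, Y(Ω₂)=-0.03809 + 0.02147j
  term(m=+0) = 0.14622 + 0.00000j   from Y*(Ω₁)=-0.30169 + 0.00000j, Y(Ω₂)=-0.48467 + 0.00000j
  term(m=+1) = 0.00474 + 0.01090j   from Y*(Ω₁)=0.21684 + 0.16382j, Y(Ω₂)=0.03809 + 0.02147j
Σ over m = 0.15571 + 0.00000j; ×(4π/3) → 0.65222 + 0.00000j. Real part: 0.652217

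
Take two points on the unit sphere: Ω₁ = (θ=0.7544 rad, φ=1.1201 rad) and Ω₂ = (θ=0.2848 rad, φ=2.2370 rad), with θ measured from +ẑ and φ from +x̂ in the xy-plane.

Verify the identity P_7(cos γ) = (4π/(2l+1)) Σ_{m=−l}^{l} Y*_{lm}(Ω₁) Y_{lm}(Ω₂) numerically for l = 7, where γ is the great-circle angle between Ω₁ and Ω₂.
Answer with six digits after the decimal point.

-0.174112

Summing Y*_{l m}(θ₁,φ₁)·Y_{l m}(θ₂,φ₂) over m ∈ [−7, 7]; prefactor 4π/(2·7+1) = 0.837758:
  term(m=-7) = +0.000000-0.000002i   from Y*(Ω₁)=+0.000469+0.035330i, Y(Ω₂)=-0.000069-0.000003i
  term(m=-6) = +0.000114-0.000050i   from Y*(Ω₁)=+0.127421+0.059585i, Y(Ω₂)=+0.000579-0.000667i
  term(m=-5) = +0.001761+0.001480i   from Y*(Ω₁)=+0.253170-0.205855i, Y(Ω₂)=+0.001328+0.006924i
  term(m=-4) = -0.004382+0.017543i   from Y*(Ω₁)=-0.105552-0.446797i, Y(Ω₂)=-0.034994-0.018075i
  term(m=-3) = -0.044826+0.009513i   from Y*(Ω₁)=-0.286975-0.063784i, Y(Ω₂)=+0.141829-0.064671i
  term(m=-2) = +0.042195+0.054032i   from Y*(Ω₁)=+0.102545-0.129593i, Y(Ω₂)=-0.097960+0.403113i
  term(m=-1) = -0.103143+0.211414i   from Y*(Ω₁)=-0.164912-0.340787i, Y(Ω₂)=-0.383989-0.488478i
  term(m=+0) = +0.008731+0.000000i   from Y*(Ω₁)=+0.054620-0.000000i, Y(Ω₂)=+0.159852+0.000000i
  term(m=+1) = -0.103143-0.211414i   from Y*(Ω₁)=+0.164912-0.340787i, Y(Ω₂)=+0.383989-0.488478i
  term(m=+2) = +0.042195-0.054032i   from Y*(Ω₁)=+0.102545+0.129593i, Y(Ω₂)=-0.097960-0.403113i
  term(m=+3) = -0.044826-0.009513i   from Y*(Ω₁)=+0.286975-0.063784i, Y(Ω₂)=-0.141829-0.064671i
  term(m=+4) = -0.004382-0.017543i   from Y*(Ω₁)=-0.105552+0.446797i, Y(Ω₂)=-0.034994+0.018075i
  term(m=+5) = +0.001761-0.001480i   from Y*(Ω₁)=-0.253170-0.205855i, Y(Ω₂)=-0.001328+0.006924i
  term(m=+6) = +0.000114+0.000050i   from Y*(Ω₁)=+0.127421-0.059585i, Y(Ω₂)=+0.000579+0.000667i
  term(m=+7) = +0.000000+0.000002i   from Y*(Ω₁)=-0.000469+0.035330i, Y(Ω₂)=+0.000069-0.000003i
Total Σ_m = -0.207830+0.000000i. Multiply by 0.837758: -0.174112+0.000000i. P_7(cos γ) = -0.174112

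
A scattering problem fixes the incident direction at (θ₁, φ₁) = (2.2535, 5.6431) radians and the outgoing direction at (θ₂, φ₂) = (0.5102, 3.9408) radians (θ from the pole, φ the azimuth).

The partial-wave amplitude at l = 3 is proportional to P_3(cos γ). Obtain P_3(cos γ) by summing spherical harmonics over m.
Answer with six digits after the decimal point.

Summing Y*_{l m}(θ₁,φ₁)·Y_{l m}(θ₂,φ₂) over m ∈ [−3, 3]; prefactor 4π/(2·3+1) = 1.795196:
  [-3]  conj(Y_{3,-3})(Ω₁) = (-0.066720, -0.183088) ; Y_{3,-3}(Ω₂) = (0.035754, 0.032907) ; Δ = (0.003639, -0.008742)
  [-2]  conj(Y_{3,-2})(Ω₁) = (-0.111220, 0.371855) ; Y_{3,-2}(Ω₂) = (-0.005873, -0.212610) ; Δ = (0.079713, 0.021462)
  [-1]  conj(Y_{3,-1})(Ω₁) = (0.199124, -0.148283) ; Y_{3,-1}(Ω₂) = (-0.308966, 0.317619) ; Δ = (-0.014425, 0.109060)
  [+0]  conj(Y_{3,0})(Ω₁) = (0.237758, -0.000000) ; Y_{3,0}(Ω₂) = (0.262984, 0.000000) ; Δ = (0.062527, 0.000000)
  [+1]  conj(Y_{3,1})(Ω₁) = (-0.199124, -0.148283) ; Y_{3,1}(Ω₂) = (0.308966, 0.317619) ; Δ = (-0.014425, -0.109060)
  [+2]  conj(Y_{3,2})(Ω₁) = (-0.111220, -0.371855) ; Y_{3,2}(Ω₂) = (-0.005873, 0.212610) ; Δ = (0.079713, -0.021462)
  [+3]  conj(Y_{3,3})(Ω₁) = (0.066720, -0.183088) ; Y_{3,3}(Ω₂) = (-0.035754, 0.032907) ; Δ = (0.003639, 0.008742)
Total Σ_m = (0.200382, -0.000000). Multiply by 1.795196: (0.359724, -0.000000). P_3(cos γ) = 0.359724

0.359724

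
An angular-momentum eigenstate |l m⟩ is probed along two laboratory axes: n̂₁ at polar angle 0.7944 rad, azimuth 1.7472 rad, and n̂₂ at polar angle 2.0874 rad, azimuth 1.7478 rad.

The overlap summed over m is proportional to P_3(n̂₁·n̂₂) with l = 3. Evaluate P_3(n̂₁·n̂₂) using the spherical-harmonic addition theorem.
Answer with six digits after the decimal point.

-0.359795

Expand P_3 via completeness: Σ_{m} conj(Y_{3,m}) at Ω₁ times Y_{3,m} at Ω₂ —
  [-3]  conj(Y_{3,-3})(Ω₁) = 0.07649 - 0.13079j ; Y_{3,-3}(Ω₂) = 0.13889 + 0.23650j ; Δ = 0.04156 - 0.00007j
  [-2]  conj(Y_{3,-2})(Ω₁) = -0.34205 - 0.12595j ; Y_{3,-2}(Ω₂) = 0.35797 - 0.13230j ; Δ = -0.13911 + 0.00017j
  [-1]  conj(Y_{3,-1})(Ω₁) = -0.05887 + 0.33027j ; Y_{3,-1}(Ω₂) = -0.01088 - 0.06081j ; Δ = 0.02072 - 0.00001j
  [+0]  conj(Y_{3,0})(Ω₁) = -0.14251 + 0.00000j ; Y_{3,0}(Ω₂) = 0.32813 + 0.00000j ; Δ = -0.04676 + 0.00000j
  [+1]  conj(Y_{3,1})(Ω₁) = 0.05887 + 0.33027j ; Y_{3,1}(Ω₂) = 0.01088 - 0.06081j ; Δ = 0.02072 + 0.00001j
  [+2]  conj(Y_{3,2})(Ω₁) = -0.34205 + 0.12595j ; Y_{3,2}(Ω₂) = 0.35797 + 0.13230j ; Δ = -0.13911 - 0.00017j
  [+3]  conj(Y_{3,3})(Ω₁) = -0.07649 - 0.13079j ; Y_{3,3}(Ω₂) = -0.13889 + 0.23650j ; Δ = 0.04156 + 0.00007j
Total Σ_m = -0.20042 + 0.00000j. Multiply by 1.795196: -0.35979 + 0.00000j. P_3(cos γ) = -0.359795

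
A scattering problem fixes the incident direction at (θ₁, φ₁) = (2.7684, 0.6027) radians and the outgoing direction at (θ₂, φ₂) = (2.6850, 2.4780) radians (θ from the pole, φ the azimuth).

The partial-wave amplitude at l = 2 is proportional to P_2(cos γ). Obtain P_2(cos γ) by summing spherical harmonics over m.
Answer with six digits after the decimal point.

0.430434

Addition theorem: P_2(cos γ) = (4π/5) Σ_m Y*_{lm}(Ω₁) Y_{lm}(Ω₂), m = −2…2:
  [-2]  conj(Y_{2,-2})(Ω₁) = 0.01835 + 0.04796j ; Y_{2,-2}(Ω₂) = 0.01811 + 0.07287j ; Δ = -0.00316 + 0.00221j
  [-1]  conj(Y_{2,-1})(Ω₁) = -0.21607 - 0.14868j ; Y_{2,-1}(Ω₂) = 0.24084 + 0.18831j ; Δ = -0.02404 - 0.07649j
  [+0]  conj(Y_{2,0})(Ω₁) = 0.50501 + 0.00000j ; Y_{2,0}(Ω₂) = 0.44686 + 0.00000j ; Δ = 0.22567 + 0.00000j
  [+1]  conj(Y_{2,1})(Ω₁) = 0.21607 - 0.14868j ; Y_{2,1}(Ω₂) = -0.24084 + 0.18831j ; Δ = -0.02404 + 0.07649j
  [+2]  conj(Y_{2,2})(Ω₁) = 0.01835 - 0.04796j ; Y_{2,2}(Ω₂) = 0.01811 - 0.07287j ; Δ = -0.00316 - 0.00221j
Σ over m = 0.17126 + 0.00000j; ×(4π/5) → 0.43043 + 0.00000j. Real part: 0.430434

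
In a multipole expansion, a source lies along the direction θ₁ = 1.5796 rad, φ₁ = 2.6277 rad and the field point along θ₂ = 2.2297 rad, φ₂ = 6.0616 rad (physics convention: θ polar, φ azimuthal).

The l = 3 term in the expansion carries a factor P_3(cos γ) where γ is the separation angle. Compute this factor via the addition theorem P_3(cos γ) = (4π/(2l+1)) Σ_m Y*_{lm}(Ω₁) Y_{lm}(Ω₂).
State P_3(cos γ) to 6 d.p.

Expand P_3 via completeness: Σ_{m} conj(Y_{3,m}) at Ω₁ times Y_{3,m} at Ω₂ —
  [-3]  conj(Y_{3,-3})(Ω₁) = -0.01215 + 0.41700j ; Y_{3,-3}(Ω₂) = 0.16231 + 0.12721j ; Δ = -0.05502 + 0.06614j
  [-2]  conj(Y_{3,-2})(Ω₁) = -0.00465 + 0.00770j ; Y_{3,-2}(Ω₂) = -0.35338 - 0.16773j ; Δ = 0.00293 - 0.00194j
  [-1]  conj(Y_{3,-1})(Ω₁) = 0.28132 - 0.15880j ; Y_{3,-1}(Ω₂) = 0.21793 + 0.04910j ; Δ = 0.06910 - 0.02080j
  [+0]  conj(Y_{3,0})(Ω₁) = 0.00985 + 0.00000j ; Y_{3,0}(Ω₂) = 0.25721 + 0.00000j ; Δ = 0.00253 + 0.00000j
  [+1]  conj(Y_{3,1})(Ω₁) = -0.28132 - 0.15880j ; Y_{3,1}(Ω₂) = -0.21793 + 0.04910j ; Δ = 0.06910 + 0.02080j
  [+2]  conj(Y_{3,2})(Ω₁) = -0.00465 - 0.00770j ; Y_{3,2}(Ω₂) = -0.35338 + 0.16773j ; Δ = 0.00293 + 0.00194j
  [+3]  conj(Y_{3,3})(Ω₁) = 0.01215 + 0.41700j ; Y_{3,3}(Ω₂) = -0.16231 + 0.12721j ; Δ = -0.05502 - 0.06614j
Total Σ_m = 0.03657 + 0.00000j. Multiply by 1.795196: 0.06566 + 0.00000j. P_3(cos γ) = 0.065658

0.065658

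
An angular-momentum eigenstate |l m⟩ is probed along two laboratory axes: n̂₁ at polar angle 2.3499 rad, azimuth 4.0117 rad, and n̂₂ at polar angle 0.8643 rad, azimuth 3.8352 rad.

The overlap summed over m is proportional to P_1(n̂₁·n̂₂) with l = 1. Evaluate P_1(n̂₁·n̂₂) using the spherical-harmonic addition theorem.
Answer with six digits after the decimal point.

Addition theorem: P_1(cos γ) = (4π/3) Σ_m Y*_{lm}(Ω₁) Y_{lm}(Ω₂), m = −1…1:
  m=-1: (-0.158500, -0.187915) × (-0.202076, 0.168010) = (0.063601, 0.011344)  (running Σ = (0.063601, 0.011344))
  m=0: (-0.343313, -0.000000) × (0.317187, 0.000000) = (-0.108894, -0.000000)  (running Σ = (-0.045294, 0.011344))
  m=1: (0.158500, -0.187915) × (0.202076, 0.168010) = (0.063601, -0.011344)  (running Σ = (0.018307, 0.000000))
Σ over m = (0.018307, 0.000000); ×(4π/3) → (0.076685, 0.000000). Real part: 0.076685

0.076685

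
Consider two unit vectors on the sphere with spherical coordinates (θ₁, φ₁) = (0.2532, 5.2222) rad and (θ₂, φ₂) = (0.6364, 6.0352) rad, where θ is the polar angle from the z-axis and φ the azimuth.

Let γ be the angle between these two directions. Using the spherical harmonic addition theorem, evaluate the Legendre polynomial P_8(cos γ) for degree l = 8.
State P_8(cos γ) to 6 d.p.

Addition theorem: P_8(cos γ) = (4π/17) Σ_m Y*_{lm}(Ω₁) Y_{lm}(Ω₂), m = −8…8:
  m=-8: Y*=-0.000005-0.000006i  Y=-0.003220+0.007346i  product +0.000000-0.000000i
  m=-7: Y*=+0.000051-0.000112i  Y=-0.007136+0.042828i  product +0.000004+0.000003i
  m=-6: Y*=+0.001210-0.000100i  Y=+0.011949+0.143829i  product +0.000029+0.000173i
  m=-5: Y*=+0.004796+0.007124i  Y=+0.105563+0.307319i  product -0.001683+0.002226i
  m=-4: Y*=-0.020287+0.040092i  Y=+0.262639+0.401876i  product -0.021440+0.002377i
  m=-3: Y*=-0.171202+0.007086i  Y=+0.271124+0.249534i  product -0.048185-0.040800i
  m=-2: Y*=-0.233687-0.380151i  Y=-0.078693-0.042580i  product +0.002203+0.039866i
  m=-1: Y*=+0.321167-0.574424i  Y=-0.402966-0.102030i  product -0.188028+0.198705i
  m=+0: Y*=+0.159492-0.000000i  Y=-0.044365+0.000000i  product -0.007076+0.000000i
  m=+1: Y*=-0.321167-0.574424i  Y=+0.402966-0.102030i  product -0.188028-0.198705i
  m=+2: Y*=-0.233687+0.380151i  Y=-0.078693+0.042580i  product +0.002203-0.039866i
  m=+3: Y*=+0.171202+0.007086i  Y=-0.271124+0.249534i  product -0.048185+0.040800i
  m=+4: Y*=-0.020287-0.040092i  Y=+0.262639-0.401876i  product -0.021440-0.002377i
  m=+5: Y*=-0.004796+0.007124i  Y=-0.105563+0.307319i  product -0.001683-0.002226i
  m=+6: Y*=+0.001210+0.000100i  Y=+0.011949-0.143829i  product +0.000029-0.000173i
  m=+7: Y*=-0.000051-0.000112i  Y=+0.007136+0.042828i  product +0.000004-0.000003i
  m=+8: Y*=-0.000005+0.000006i  Y=-0.003220-0.007346i  product +0.000000+0.000000i
Total Σ_m = -0.521275-0.000000i. Multiply by 0.739198: -0.385325-0.000000i. P_8(cos γ) = -0.385325

-0.385325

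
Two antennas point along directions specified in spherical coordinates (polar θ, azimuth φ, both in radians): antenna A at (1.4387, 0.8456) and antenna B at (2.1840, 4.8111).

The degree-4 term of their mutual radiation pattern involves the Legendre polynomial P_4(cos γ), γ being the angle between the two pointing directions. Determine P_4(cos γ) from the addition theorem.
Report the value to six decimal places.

-0.422897

Expand P_4 via completeness: Σ_{m} conj(Y_{4,m}) at Ω₁ times Y_{4,m} at Ω₂ —
  m=-4: (-0.414982, -0.101908) × (0.182718, -0.076144) = (-0.083584, 0.012978)  (running Σ = (-0.083584, 0.012978))
  m=-3: (-0.132104, 0.091310) × (0.114975, 0.376839) = (-0.049598, -0.039284)  (running Σ = (-0.133182, -0.026306))
  m=-2: (0.034689, -0.286710) × (-0.289223, 0.057853) = (0.006554, 0.084930)  (running Σ = (-0.126628, 0.058624))
  m=-1: (-0.117935, -0.133064) × (0.014958, 0.151039) = (0.018334, -0.019803)  (running Σ = (-0.108294, 0.038821))
  m=0: (0.263415, -0.000000) × (-0.327581, 0.000000) = (-0.086290, 0.000000)  (running Σ = (-0.194584, 0.038821))
  m=1: (0.117935, -0.133064) × (-0.014958, 0.151039) = (0.018334, 0.019803)  (running Σ = (-0.176250, 0.058624))
  m=2: (0.034689, 0.286710) × (-0.289223, -0.057853) = (0.006554, -0.084930)  (running Σ = (-0.169696, -0.026306))
  m=3: (0.132104, 0.091310) × (-0.114975, 0.376839) = (-0.049598, 0.039284)  (running Σ = (-0.219294, 0.012978))
  m=4: (-0.414982, 0.101908) × (0.182718, 0.076144) = (-0.083584, -0.012978)  (running Σ = (-0.302878, 0.000000))
Total Σ_m = (-0.302878, 0.000000). Multiply by 1.396263: (-0.422897, 0.000000). P_4(cos γ) = -0.422897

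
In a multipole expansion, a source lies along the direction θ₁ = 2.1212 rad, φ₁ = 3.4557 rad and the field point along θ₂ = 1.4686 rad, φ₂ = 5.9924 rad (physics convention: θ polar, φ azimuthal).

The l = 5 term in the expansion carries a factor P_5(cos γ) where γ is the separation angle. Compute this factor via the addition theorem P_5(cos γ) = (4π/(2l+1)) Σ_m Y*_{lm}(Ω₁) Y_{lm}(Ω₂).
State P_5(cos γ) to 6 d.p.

Expand P_5 via completeness: Σ_{m} conj(Y_{5,m}) at Ω₁ times Y_{5,m} at Ω₂ —
  term(m=-5) = 0.09374 - 0.01103j   from Y*(Ω₁)=-0.00005 - 0.20876j, Y(Ω₂)=0.05272 + 0.44907j
  term(m=-4) = 0.04458 - 0.03926j   from Y*(Ω₁)=-0.12526 - 0.38525j, Y(Ω₂)=0.05813 + 0.13462j
  term(m=-3) = -0.02334 + 0.09380j   from Y*(Ω₁)=-0.18411 - 0.25332j, Y(Ω₂)=-0.19847 - 0.23638j
  term(m=-2) = -0.00676 - 0.01791j   from Y*(Ω₁)=0.09342 + 0.06786j, Y(Ω₂)=-0.13851 - 0.09106j
  term(m=-1) = 0.07711 + 0.05331j   from Y*(Ω₁)=0.32669 + 0.10613j, Y(Ω₂)=0.26145 + 0.07824j
  term(m=+0) = -0.00589 + 0.00000j   from Y*(Ω₁)=-0.03458 + 0.00000j, Y(Ω₂)=0.17036 + 0.00000j
  term(m=+1) = 0.07711 - 0.05331j   from Y*(Ω₁)=-0.32669 + 0.10613j, Y(Ω₂)=-0.26145 + 0.07824j
  term(m=+2) = -0.00676 + 0.01791j   from Y*(Ω₁)=0.09342 - 0.06786j, Y(Ω₂)=-0.13851 + 0.09106j
  term(m=+3) = -0.02334 - 0.09380j   from Y*(Ω₁)=0.18411 - 0.25332j, Y(Ω₂)=0.19847 - 0.23638j
  term(m=+4) = 0.04458 + 0.03926j   from Y*(Ω₁)=-0.12526 + 0.38525j, Y(Ω₂)=0.05813 - 0.13462j
  term(m=+5) = 0.09374 + 0.01103j   from Y*(Ω₁)=0.00005 - 0.20876j, Y(Ω₂)=-0.05272 + 0.44907j
Total Σ_m = 0.36477 + 0.00000j. Multiply by 1.142397: 0.41671 + 0.00000j. P_5(cos γ) = 0.416712

0.416712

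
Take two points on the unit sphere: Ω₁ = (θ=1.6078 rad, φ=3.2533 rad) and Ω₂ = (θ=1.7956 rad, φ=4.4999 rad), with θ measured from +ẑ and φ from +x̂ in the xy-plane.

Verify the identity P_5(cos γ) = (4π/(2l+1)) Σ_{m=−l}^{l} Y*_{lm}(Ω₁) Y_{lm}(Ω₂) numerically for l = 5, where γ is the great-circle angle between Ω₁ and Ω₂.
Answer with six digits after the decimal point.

Addition theorem: P_5(cos γ) = (4π/11) Σ_m Y*_{lm}(Ω₁) Y_{lm}(Ω₂), m = −5…5:
  m=-5: -0.39225 - 0.24512j × -0.35694 + 0.19888j = 0.18876 + 0.00948j  (running Σ = 0.18876 + 0.00948j)
  m=-4: -0.04883 - 0.02340j × -0.19501 - 0.22197j = 0.00433 + 0.01540j  (running Σ = 0.19309 + 0.02488j)
  m=-3: 0.32201 + 0.11214j × -0.10544 + 0.14236j = -0.04992 + 0.03402j  (running Σ = 0.14317 + 0.05890j)
  m=-2: 0.06081 + 0.01382j × -0.27832 - 0.12596j = -0.01518 - 0.01150j  (running Σ = 0.12799 + 0.04740j)
  m=-1: -0.31199 - 0.03500j × -0.02345 + 0.10871j = 0.01112 - 0.03309j  (running Σ = 0.13911 + 0.01430j)
  m=0: -0.06449 + 0.00000j × -0.30442 + 0.00000j = 0.01963 + 0.00000j  (running Σ = 0.15874 + 0.01430j)
  m=1: 0.31199 - 0.03500j × 0.02345 + 0.10871j = 0.01112 + 0.03309j  (running Σ = 0.16986 + 0.04740j)
  m=2: 0.06081 - 0.01382j × -0.27832 + 0.12596j = -0.01518 + 0.01150j  (running Σ = 0.15468 + 0.05890j)
  m=3: -0.32201 + 0.11214j × 0.10544 + 0.14236j = -0.04992 - 0.03402j  (running Σ = 0.10476 + 0.02488j)
  m=4: -0.04883 + 0.02340j × -0.19501 + 0.22197j = 0.00433 - 0.01540j  (running Σ = 0.10909 + 0.00948j)
  m=5: 0.39225 - 0.24512j × 0.35694 + 0.19888j = 0.18876 - 0.00948j  (running Σ = 0.29785 + 0.00000j)
Accumulated sum 0.29785 + 0.00000j; after 4π/(2l+1) scaling, 0.34027 + 0.00000j ⇒ P_5 = 0.340266

0.340266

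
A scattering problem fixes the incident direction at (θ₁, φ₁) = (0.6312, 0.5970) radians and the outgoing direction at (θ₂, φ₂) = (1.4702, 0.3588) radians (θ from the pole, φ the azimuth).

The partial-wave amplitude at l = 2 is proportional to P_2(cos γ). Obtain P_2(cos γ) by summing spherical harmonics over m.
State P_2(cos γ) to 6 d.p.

Expand P_2 via completeness: Σ_{m} conj(Y_{2,m}) at Ω₁ times Y_{2,m} at Ω₂ —
  [-2]  conj(Y_{2,-2})(Ω₁) = +0.049494+0.125078i ; Y_{2,-2}(Ω₂) = +0.288079-0.251444i ; Δ = +0.045708+0.023587i
  [-1]  conj(Y_{2,-1})(Ω₁) = +0.304387+0.206905i ; Y_{2,-1}(Ω₂) = +0.072277-0.027106i ; Δ = +0.027608+0.006704i
  [+0]  conj(Y_{2,0})(Ω₁) = +0.301292-0.000000i ; Y_{2,0}(Ω₂) = -0.305849+0.000000i ; Δ = -0.092150+0.000000i
  [+1]  conj(Y_{2,1})(Ω₁) = -0.304387+0.206905i ; Y_{2,1}(Ω₂) = -0.072277-0.027106i ; Δ = +0.027608-0.006704i
  [+2]  conj(Y_{2,2})(Ω₁) = +0.049494-0.125078i ; Y_{2,2}(Ω₂) = +0.288079+0.251444i ; Δ = +0.045708-0.023587i
Σ over m = +0.054483+0.000000i; ×(4π/5) → +0.136931+0.000000i. Real part: 0.136931

0.136931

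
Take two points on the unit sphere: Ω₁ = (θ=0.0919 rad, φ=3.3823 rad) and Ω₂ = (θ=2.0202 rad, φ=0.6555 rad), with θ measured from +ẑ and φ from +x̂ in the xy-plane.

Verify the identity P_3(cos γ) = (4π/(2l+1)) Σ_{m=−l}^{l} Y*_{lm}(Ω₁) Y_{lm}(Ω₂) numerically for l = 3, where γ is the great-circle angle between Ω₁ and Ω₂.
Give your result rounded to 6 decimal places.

0.434152

Addition theorem: P_3(cos γ) = (4π/7) Σ_m Y*_{lm}(Ω₁) Y_{lm}(Ω₂), m = −3…3:
  [-3]  conj(Y_{3,-3})(Ω₁) = -0.000242-0.000213i ; Y_{3,-3}(Ω₂) = -0.117516-0.281314i ; Δ = -0.000032+0.000093i
  [-2]  conj(Y_{3,-2})(Ω₁) = +0.007597+0.003969i ; Y_{3,-2}(Ω₂) = -0.092526+0.348101i ; Δ = -0.002084+0.002277i
  [-1]  conj(Y_{3,-1})(Ω₁) = -0.114001-0.027983i ; Y_{3,-1}(Ω₂) = -0.013005+0.010000i ; Δ = +0.001762-0.000776i
  [+0]  conj(Y_{3,0})(Ω₁) = +0.727555-0.000000i ; Y_{3,0}(Ω₂) = +0.333374+0.000000i ; Δ = +0.242548+0.000000i
  [+1]  conj(Y_{3,1})(Ω₁) = +0.114001-0.027983i ; Y_{3,1}(Ω₂) = +0.013005+0.010000i ; Δ = +0.001762+0.000776i
  [+2]  conj(Y_{3,2})(Ω₁) = +0.007597-0.003969i ; Y_{3,2}(Ω₂) = -0.092526-0.348101i ; Δ = -0.002084-0.002277i
  [+3]  conj(Y_{3,3})(Ω₁) = +0.000242-0.000213i ; Y_{3,3}(Ω₂) = +0.117516-0.281314i ; Δ = -0.000032-0.000093i
Σ over m = +0.241841-0.000000i; ×(4π/7) → +0.434152-0.000000i. Real part: 0.434152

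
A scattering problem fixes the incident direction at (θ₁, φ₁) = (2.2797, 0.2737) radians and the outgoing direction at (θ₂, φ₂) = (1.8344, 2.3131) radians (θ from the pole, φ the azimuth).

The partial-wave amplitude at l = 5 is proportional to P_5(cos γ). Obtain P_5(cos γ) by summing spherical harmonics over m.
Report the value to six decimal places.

Addition theorem: P_5(cos γ) = (4π/11) Σ_m Y*_{lm}(Ω₁) Y_{lm}(Ω₂), m = −5…5:
  [-5]  conj(Y_{5,-5})(Ω₁) = +0.023501+0.114583i ; Y_{5,-5}(Ω₂) = +0.210065+0.327785i ; Δ = -0.032622+0.031773i
  [-4]  conj(Y_{5,-4})(Ω₁) = -0.145359-0.281960i ; Y_{5,-4}(Ω₂) = +0.327340+0.056992i ; Δ = -0.031513-0.100581i
  [-3]  conj(Y_{5,-3})(Ω₁) = +0.290158+0.311652i ; Y_{5,-3}(Ω₂) = -0.095951+0.073872i ; Δ = -0.050863-0.008469i
  [-2]  conj(Y_{5,-2})(Ω₁) = -0.147329-0.089802i ; Y_{5,-2}(Ω₂) = -0.028216+0.326559i ; Δ = +0.033483-0.045578i
  [-1]  conj(Y_{5,-1})(Ω₁) = -0.271859-0.076323i ; Y_{5,-1}(Ω₂) = -0.030582-0.033338i ; Δ = +0.005769+0.011397i
  [+0]  conj(Y_{5,0})(Ω₁) = +0.255117-0.000000i ; Y_{5,0}(Ω₂) = -0.321120+0.000000i ; Δ = -0.081923+0.000000i
  [+1]  conj(Y_{5,1})(Ω₁) = +0.271859-0.076323i ; Y_{5,1}(Ω₂) = +0.030582-0.033338i ; Δ = +0.005769-0.011397i
  [+2]  conj(Y_{5,2})(Ω₁) = -0.147329+0.089802i ; Y_{5,2}(Ω₂) = -0.028216-0.326559i ; Δ = +0.033483+0.045578i
  [+3]  conj(Y_{5,3})(Ω₁) = -0.290158+0.311652i ; Y_{5,3}(Ω₂) = +0.095951+0.073872i ; Δ = -0.050863+0.008469i
  [+4]  conj(Y_{5,4})(Ω₁) = -0.145359+0.281960i ; Y_{5,4}(Ω₂) = +0.327340-0.056992i ; Δ = -0.031513+0.100581i
  [+5]  conj(Y_{5,5})(Ω₁) = -0.023501+0.114583i ; Y_{5,5}(Ω₂) = -0.210065+0.327785i ; Δ = -0.032622-0.031773i
Total Σ_m = -0.233414+0.000000i. Multiply by 1.142397: -0.266652+0.000000i. P_5(cos γ) = -0.266652

-0.266652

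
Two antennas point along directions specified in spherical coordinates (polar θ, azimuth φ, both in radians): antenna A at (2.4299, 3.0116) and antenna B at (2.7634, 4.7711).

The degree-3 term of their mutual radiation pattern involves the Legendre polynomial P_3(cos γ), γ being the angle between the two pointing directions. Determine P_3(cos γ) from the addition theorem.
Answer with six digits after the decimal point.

Addition theorem: P_3(cos γ) = (4π/7) Σ_m Y*_{lm}(Ω₁) Y_{lm}(Ω₂), m = −3…3:
  [-3]  conj(Y_{3,-3})(Ω₁) = (-0.107509, 0.044189) ; Y_{3,-3}(Ω₂) = (-0.003680, -0.020679) ; Δ = (0.001309, 0.002061)
  [-2]  conj(Y_{3,-2})(Ω₁) = (-0.319024, 0.084862) ; Y_{3,-2}(Ω₂) = (0.128599, -0.015170) ; Δ = (-0.039739, 0.015753)
  [-1]  conj(Y_{3,-1})(Ω₁) = (-0.390792, 0.051088) ; Y_{3,-1}(Ω₂) = (0.023235, 0.395296) ; Δ = (-0.029275, -0.153291)
  [+0]  conj(Y_{3,0})(Ω₁) = (0.037530, -0.000000) ; Y_{3,0}(Ω₂) = (-0.457195, 0.000000) ; Δ = (-0.017158, 0.000000)
  [+1]  conj(Y_{3,1})(Ω₁) = (0.390792, 0.051088) ; Y_{3,1}(Ω₂) = (-0.023235, 0.395296) ; Δ = (-0.029275, 0.153291)
  [+2]  conj(Y_{3,2})(Ω₁) = (-0.319024, -0.084862) ; Y_{3,2}(Ω₂) = (0.128599, 0.015170) ; Δ = (-0.039739, -0.015753)
  [+3]  conj(Y_{3,3})(Ω₁) = (0.107509, 0.044189) ; Y_{3,3}(Ω₂) = (0.003680, -0.020679) ; Δ = (0.001309, -0.002061)
Σ over m = (-0.152567, -0.000000); ×(4π/7) → (-0.273887, -0.000000). Real part: -0.273887

-0.273887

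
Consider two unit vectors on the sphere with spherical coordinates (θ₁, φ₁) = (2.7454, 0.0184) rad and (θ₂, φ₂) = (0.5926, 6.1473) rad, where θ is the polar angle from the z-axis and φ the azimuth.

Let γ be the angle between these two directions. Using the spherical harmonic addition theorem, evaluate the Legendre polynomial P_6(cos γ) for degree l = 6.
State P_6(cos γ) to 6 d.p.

Addition theorem: P_6(cos γ) = (4π/13) Σ_m Y*_{lm}(Ω₁) Y_{lm}(Ω₂), m = −6…6:
  term(m=-6) = (0.000014, 0.000019)   from Y*(Ω₁)=(0.001586, 0.000176), Y(Ω₂)=(0.010054, 0.010675)
  term(m=-5) = (-0.000715, -0.000695)   from Y*(Ω₁)=(-0.013158, -0.001214), Y(Ω₂)=(0.058689, 0.047404)
  term(m=-4) = (0.012306, 0.008732)   from Y*(Ω₁)=(0.065988, 0.004865), Y(Ω₂)=(0.195184, 0.117940)
  term(m=-3) = (-0.084553, -0.042193)   from Y*(Ω₁)=(-0.219381, -0.012122), Y(Ω₂)=(0.394840, 0.170510)
  term(m=-2) = (0.190690, 0.060783)   from Y*(Ω₁)=(0.464525, 0.017102), Y(Ω₂)=(0.414761, 0.115579)
  term(m=-1) = (0.001752, 0.000272)   from Y*(Ω₁)=(-0.494278, -0.009096), Y(Ω₂)=(-0.003553, -0.000486)
  term(m=+0) = (0.037512, 0.000000)   from Y*(Ω₁)=(-0.088926, -0.000000), Y(Ω₂)=(-0.421830, 0.000000)
  term(m=+1) = (0.001752, -0.000272)   from Y*(Ω₁)=(0.494278, -0.009096), Y(Ω₂)=(0.003553, -0.000486)
  term(m=+2) = (0.190690, -0.060783)   from Y*(Ω₁)=(0.464525, -0.017102), Y(Ω₂)=(0.414761, -0.115579)
  term(m=+3) = (-0.084553, 0.042193)   from Y*(Ω₁)=(0.219381, -0.012122), Y(Ω₂)=(-0.394840, 0.170510)
  term(m=+4) = (0.012306, -0.008732)   from Y*(Ω₁)=(0.065988, -0.004865), Y(Ω₂)=(0.195184, -0.117940)
  term(m=+5) = (-0.000715, 0.000695)   from Y*(Ω₁)=(0.013158, -0.001214), Y(Ω₂)=(-0.058689, 0.047404)
  term(m=+6) = (0.000014, -0.000019)   from Y*(Ω₁)=(0.001586, -0.000176), Y(Ω₂)=(0.010054, -0.010675)
Σ over m = (0.276500, 0.000000); ×(4π/13) → (0.267277, 0.000000). Real part: 0.267277

0.267277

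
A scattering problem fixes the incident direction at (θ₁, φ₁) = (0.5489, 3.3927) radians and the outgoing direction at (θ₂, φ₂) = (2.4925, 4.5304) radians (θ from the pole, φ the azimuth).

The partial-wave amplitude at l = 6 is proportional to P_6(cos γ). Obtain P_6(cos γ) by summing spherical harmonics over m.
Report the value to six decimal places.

Term-by-term m-sum for l=6 (normalisation 4π/13 = 0.966644):
  m=-6: +0.000625+0.009725i × -0.010857-0.020913i = +0.000197-0.000119i  (running Σ = +0.000197-0.000119i)
  m=-5: -0.017115-0.052477i × +0.084930-0.066030i = -0.004919-0.003327i  (running Σ = -0.004722-0.003445i)
  m=-4: +0.099384+0.156300i × +0.212666+0.189537i = -0.008489+0.052077i  (running Σ = -0.013211+0.048631i)
  m=-3: -0.288175-0.270257i × -0.236897+0.389909i = +0.173643-0.048339i  (running Σ = +0.160432+0.000292i)
  m=-2: +0.418005+0.229561i × -0.318873-0.121475i = -0.105405-0.123978i  (running Σ = +0.055027-0.123686i)
  m=-1: -0.114648-0.029410i × -0.026858+0.145949i = +0.007372-0.015943i  (running Σ = +0.062399-0.139629i)
  m=0: -0.405675-0.000000i × -0.393361+0.000000i = +0.159577+0.000000i  (running Σ = +0.221976-0.139629i)
  m=1: +0.114648-0.029410i × +0.026858+0.145949i = +0.007372+0.015943i  (running Σ = +0.229347-0.123686i)
  m=2: +0.418005-0.229561i × -0.318873+0.121475i = -0.105405+0.123978i  (running Σ = +0.123943+0.000292i)
  m=3: +0.288175-0.270257i × +0.236897+0.389909i = +0.173643+0.048339i  (running Σ = +0.297586+0.048631i)
  m=4: +0.099384-0.156300i × +0.212666-0.189537i = -0.008489-0.052077i  (running Σ = +0.289097-0.003445i)
  m=5: +0.017115-0.052477i × -0.084930-0.066030i = -0.004919+0.003327i  (running Σ = +0.284178-0.000119i)
  m=6: +0.000625-0.009725i × -0.010857+0.020913i = +0.000197+0.000119i  (running Σ = +0.284375+0.000000i)
Total Σ_m = +0.284375+0.000000i. Multiply by 0.966644: +0.274889+0.000000i. P_6(cos γ) = 0.274889

0.274889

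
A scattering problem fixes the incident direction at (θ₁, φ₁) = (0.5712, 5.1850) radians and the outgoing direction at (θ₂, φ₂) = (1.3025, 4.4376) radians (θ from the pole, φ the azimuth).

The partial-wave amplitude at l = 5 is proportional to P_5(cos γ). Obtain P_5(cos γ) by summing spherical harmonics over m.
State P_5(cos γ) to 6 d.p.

Term-by-term m-sum for l=5 (normalisation 4π/11 = 1.142397):
  m=-5: 0.01505 + 0.01526j × -0.37937 + 0.07566j = -0.00687 - 0.00465j  (running Σ = -0.00687 - 0.00465j)
  m=-4: -0.03315 + 0.10015j × 0.15280 + 0.29960j = -0.03507 + 0.00537j  (running Σ = -0.04193 + 0.00072j)
  m=-3: -0.29011 + 0.04472j × -0.08368 + 0.07740j = 0.02081 - 0.02620j  (running Σ = -0.02112 - 0.02548j)
  m=-2: -0.27407 - 0.37941j × 0.28110 + 0.17218j = -0.01171 - 0.15384j  (running Σ = -0.03283 - 0.17931j)
  m=-1: 0.12690 - 0.24821j × -0.01005 + 0.03564j = 0.00757 + 0.00702j  (running Σ = -0.02526 - 0.17230j)
  m=0: -0.29378 + 0.00000j × 0.32218 + 0.00000j = -0.09465 + 0.00000j  (running Σ = -0.11991 - 0.17230j)
  m=1: -0.12690 - 0.24821j × 0.01005 + 0.03564j = 0.00757 - 0.00702j  (running Σ = -0.11234 - 0.17931j)
  m=2: -0.27407 + 0.37941j × 0.28110 - 0.17218j = -0.01171 + 0.15384j  (running Σ = -0.12406 - 0.02548j)
  m=3: 0.29011 + 0.04472j × 0.08368 + 0.07740j = 0.02081 + 0.02620j  (running Σ = -0.10324 + 0.00072j)
  m=4: -0.03315 - 0.10015j × 0.15280 - 0.29960j = -0.03507 - 0.00537j  (running Σ = -0.13831 - 0.00465j)
  m=5: -0.01505 + 0.01526j × 0.37937 + 0.07566j = -0.00687 + 0.00465j  (running Σ = -0.14518 + 0.00000j)
Σ over m = -0.14518 + 0.00000j; ×(4π/11) → -0.16585 + 0.00000j. Real part: -0.165848

-0.165848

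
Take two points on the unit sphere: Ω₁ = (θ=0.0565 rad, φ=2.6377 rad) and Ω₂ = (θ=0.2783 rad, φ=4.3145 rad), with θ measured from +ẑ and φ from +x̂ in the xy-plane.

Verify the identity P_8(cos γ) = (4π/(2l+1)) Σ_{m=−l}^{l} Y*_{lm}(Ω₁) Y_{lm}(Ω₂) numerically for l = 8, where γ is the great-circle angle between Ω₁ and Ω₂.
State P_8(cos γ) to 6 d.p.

Term-by-term m-sum for l=8 (normalisation 4π/17 = 0.739198):
  m=-8: -0.000000+0.000000i × -0.000017-0.000001i = +0.000000-0.000000i  (running Σ = +0.000000-0.000000i)
  m=-7: +0.000000-0.000000i × +0.000082+0.000219i = +0.000000+0.000000i  (running Σ = +0.000000+0.000000i)
  m=-6: -0.000000-0.000000i × +0.001517-0.001426i = -0.000000+0.000000i  (running Σ = -0.000000+0.000000i)
  m=-5: +0.000005+0.000003i × -0.012148-0.005405i = -0.000000-0.000000i  (running Σ = -0.000000-0.000000i)
  m=-4: -0.000059-0.000123i × -0.001301+0.062652i = +0.000008-0.000004i  (running Σ = +0.000008-0.000004i)
  m=-3: -0.000147+0.002482i × +0.199094-0.078859i = +0.000166+0.000506i  (running Σ = +0.000174+0.000502i)
  m=-2: +0.017261-0.027348i × -0.345521-0.352770i = -0.015612+0.003360i  (running Σ = -0.015437+0.003862i)
  m=-1: -0.237270+0.130823i × -0.239589+0.570034i = -0.017726-0.166596i  (running Σ = -0.033163-0.162733i)
  m=0: +1.097219-0.000000i × +0.023216+0.000000i = +0.025473+0.000000i  (running Σ = -0.007691-0.162733i)
  m=1: +0.237270+0.130823i × +0.239589+0.570034i = -0.017726+0.166596i  (running Σ = -0.025417+0.003862i)
  m=2: +0.017261+0.027348i × -0.345521+0.352770i = -0.015612-0.003360i  (running Σ = -0.041028+0.000502i)
  m=3: +0.000147+0.002482i × -0.199094-0.078859i = +0.000166-0.000506i  (running Σ = -0.040862-0.000004i)
  m=4: -0.000059+0.000123i × -0.001301-0.062652i = +0.000008+0.000004i  (running Σ = -0.040854-0.000000i)
  m=5: -0.000005+0.000003i × +0.012148-0.005405i = -0.000000+0.000000i  (running Σ = -0.040854+0.000000i)
  m=6: -0.000000+0.000000i × +0.001517+0.001426i = -0.000000-0.000000i  (running Σ = -0.040854+0.000000i)
  m=7: -0.000000-0.000000i × -0.000082+0.000219i = +0.000000-0.000000i  (running Σ = -0.040854-0.000000i)
  m=8: -0.000000-0.000000i × -0.000017+0.000001i = +0.000000+0.000000i  (running Σ = -0.040854+0.000000i)
Σ over m = -0.040854+0.000000i; ×(4π/17) → -0.030199+0.000000i. Real part: -0.030199

-0.030199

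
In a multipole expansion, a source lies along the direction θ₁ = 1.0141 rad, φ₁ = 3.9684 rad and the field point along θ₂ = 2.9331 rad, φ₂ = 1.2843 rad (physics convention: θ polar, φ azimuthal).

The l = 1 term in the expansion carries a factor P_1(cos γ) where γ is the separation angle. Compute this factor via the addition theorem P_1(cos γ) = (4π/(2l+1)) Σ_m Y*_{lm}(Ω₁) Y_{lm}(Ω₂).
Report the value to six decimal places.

Summing Y*_{l m}(θ₁,φ₁)·Y_{l m}(θ₂,φ₂) over m ∈ [−1, 1]; prefactor 4π/(2·1+1) = 4.188790:
  m=-1: (-0.198649, -0.215822) × (0.020209, -0.068597) = (-0.018819, 0.009265)  (running Σ = (-0.018819, 0.009265))
  m=0: (0.258170, -0.000000) × (-0.478021, 0.000000) = (-0.123411, 0.000000)  (running Σ = (-0.142230, 0.009265))
  m=1: (0.198649, -0.215822) × (-0.020209, -0.068597) = (-0.018819, -0.009265)  (running Σ = (-0.161049, 0.000000))
Accumulated sum (-0.161049, 0.000000); after 4π/(2l+1) scaling, (-0.674602, 0.000000) ⇒ P_1 = -0.674602

-0.674602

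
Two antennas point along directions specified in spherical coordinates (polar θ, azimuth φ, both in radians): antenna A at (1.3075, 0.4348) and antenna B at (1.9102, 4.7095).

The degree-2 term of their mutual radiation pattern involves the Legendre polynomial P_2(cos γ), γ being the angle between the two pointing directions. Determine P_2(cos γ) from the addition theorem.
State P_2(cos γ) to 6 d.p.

Term-by-term m-sum for l=2 (normalisation 4π/5 = 2.513274):
  term(m=-2) = -0.079245-0.094962i   from Y*(Ω₁)=+0.232318+0.275149i, Y(Ω₂)=-0.343454-0.001984i
  term(m=-1) = +0.019956-0.042645i   from Y*(Ω₁)=+0.176074+0.081776i, Y(Ω₂)=+0.000701-0.242527i
  term(m=+0) = +0.052903+0.000000i   from Y*(Ω₁)=-0.251300-0.000000i, Y(Ω₂)=-0.210519+0.000000i
  term(m=+1) = +0.019956+0.042645i   from Y*(Ω₁)=-0.176074+0.081776i, Y(Ω₂)=-0.000701-0.242527i
  term(m=+2) = -0.079245+0.094962i   from Y*(Ω₁)=+0.232318-0.275149i, Y(Ω₂)=-0.343454+0.001984i
Total Σ_m = -0.065673+0.000000i. Multiply by 2.513274: -0.165054+0.000000i. P_2(cos γ) = -0.165054

-0.165054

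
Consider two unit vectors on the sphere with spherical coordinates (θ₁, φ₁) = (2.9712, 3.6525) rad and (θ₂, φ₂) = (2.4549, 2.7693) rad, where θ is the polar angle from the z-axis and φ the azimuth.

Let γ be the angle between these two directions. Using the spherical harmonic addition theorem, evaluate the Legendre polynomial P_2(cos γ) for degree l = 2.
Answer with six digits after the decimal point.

Addition theorem: P_2(cos γ) = (4π/5) Σ_m Y*_{lm}(Ω₁) Y_{lm}(Ω₂), m = −2…2:
  term(m=-2) = -0.000335+0.001692i   from Y*(Ω₁)=+0.005796+0.009475i, Y(Ω₂)=+0.114171+0.105212i
  term(m=-1) = +0.031036+0.037789i   from Y*(Ω₁)=+0.112617+0.063128i, Y(Ω₂)=+0.352824+0.137779i
  term(m=+0) = +0.151186+0.000000i   from Y*(Ω₁)=+0.603577-0.000000i, Y(Ω₂)=+0.250483+0.000000i
  term(m=+1) = +0.031036-0.037789i   from Y*(Ω₁)=-0.112617+0.063128i, Y(Ω₂)=-0.352824+0.137779i
  term(m=+2) = -0.000335-0.001692i   from Y*(Ω₁)=+0.005796-0.009475i, Y(Ω₂)=+0.114171-0.105212i
Total Σ_m = +0.212588+0.000000i. Multiply by 2.513274: +0.534293+0.000000i. P_2(cos γ) = 0.534293

0.534293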